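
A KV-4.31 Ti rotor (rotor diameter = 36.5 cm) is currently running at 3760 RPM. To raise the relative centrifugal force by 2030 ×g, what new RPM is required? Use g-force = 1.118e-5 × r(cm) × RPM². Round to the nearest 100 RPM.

N₂ ≈ 4900 RPM

r = 36.5 / 2 = 18.25 cm
Current RCF = 1.118 × 10⁻⁵ × 18.25 × (3760)² = 1.118 × 10⁻⁵ × 18.25 × 14,137,600 ≈ 2,884.6 × g
Target RCF = 2,884.6 + 2,030 = 4,914.6 × g
N² = 4,914.6 / (20.4035 × 10⁻⁵) = 24,087,044
N ≈ √24,087,044 ≈ 4,907.9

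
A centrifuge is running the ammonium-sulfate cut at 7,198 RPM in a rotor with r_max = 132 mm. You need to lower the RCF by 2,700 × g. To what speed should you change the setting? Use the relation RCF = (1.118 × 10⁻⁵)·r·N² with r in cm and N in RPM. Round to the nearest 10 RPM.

r = 132 mm = 13.2 cm
Current RCF = 1.118 × 10⁻⁵ × 13.2 × (7198)² = 1.118 × 10⁻⁵ × 13.2 × 51,811,204 ≈ 7,646.1 × g
Target RCF = 7,646.1 − 2,700 = 4,946.1 × g
N² = 4,946.1 / (14.7576 × 10⁻⁵) = 33,515,612
N ≈ √33,515,612 ≈ 5,789.3

≈ 5790 RPM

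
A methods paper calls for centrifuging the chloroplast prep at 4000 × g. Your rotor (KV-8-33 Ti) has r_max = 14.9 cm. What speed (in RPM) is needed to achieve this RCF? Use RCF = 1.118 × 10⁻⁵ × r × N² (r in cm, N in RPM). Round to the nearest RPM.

≈ 4900 RPM

4,000 = 1.118 × 10⁻⁵ × 14.9 × N²
N² = 4,000 / (16.6582 × 10⁻⁵) = 24,012,198
N ≈ √24,012,198 ≈ 4,900.2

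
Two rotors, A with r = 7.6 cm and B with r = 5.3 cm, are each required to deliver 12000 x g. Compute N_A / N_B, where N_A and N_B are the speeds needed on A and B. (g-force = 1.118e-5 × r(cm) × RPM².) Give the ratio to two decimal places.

0.84

At fixed RCF, N ∝ 1/√r, so N_A/N_B = √(r_B/r_A) = √(5.3/7.6) = √0.697368 = 0.8351.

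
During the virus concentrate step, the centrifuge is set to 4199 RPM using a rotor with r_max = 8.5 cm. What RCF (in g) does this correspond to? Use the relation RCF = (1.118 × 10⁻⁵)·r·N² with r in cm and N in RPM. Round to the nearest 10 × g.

RCF = 1.118 × 10⁻⁵ × r × N²
RCF = 1.118 × 10⁻⁵ × 8.5 × (4199)² = 1.118 × 10⁻⁵ × 8.5 × 17,631,601 ≈ 1,675.5 × g

≈ 1680 g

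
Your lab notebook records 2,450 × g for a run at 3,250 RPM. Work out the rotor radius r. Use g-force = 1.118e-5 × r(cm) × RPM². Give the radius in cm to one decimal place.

20.7 cm

RCF = 1.118 × 10⁻⁵ × r × N²
2450 = 1.118 × 10⁻⁵ × r × (3250)²
r = 2450 / (1.118 × 10⁻⁵ × 10,562,500) = 2450 / 118.0888 ≈ 20.747 cm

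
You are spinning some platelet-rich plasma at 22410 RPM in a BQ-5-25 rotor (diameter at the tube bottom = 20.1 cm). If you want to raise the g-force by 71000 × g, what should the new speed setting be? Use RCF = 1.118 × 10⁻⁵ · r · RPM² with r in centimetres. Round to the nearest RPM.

r = 20.1 / 2 = 10.05 cm
Current RCF = 1.118 × 10⁻⁵ × 10.05 × (22410)² = 1.118 × 10⁻⁵ × 10.05 × 502,208,100 ≈ 56,427.6 × g
Target RCF = 56,427.6 + 71,000 = 127,427.6 × g
N² = 127,427.6 / (11.2359 × 10⁻⁵) = 1,134,111,197
N ≈ √1,134,111,197 ≈ 33,676.6

N₂ ≈ 33677 RPM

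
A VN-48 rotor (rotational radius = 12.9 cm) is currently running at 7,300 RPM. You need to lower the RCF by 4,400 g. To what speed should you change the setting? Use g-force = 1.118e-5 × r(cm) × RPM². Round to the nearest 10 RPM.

≈ 4770 RPM

Current RCF = 1.118 × 10⁻⁵ × 12.9 × (7300)² = 1.118 × 10⁻⁵ × 12.9 × 53,290,000 ≈ 7,685.6 × g
Target RCF = 7,685.6 − 4,400 = 3,285.6 × g
N² = 3,285.6 / (14.4222 × 10⁻⁵) = 22,781,545
N ≈ √22,781,545 ≈ 4,773.0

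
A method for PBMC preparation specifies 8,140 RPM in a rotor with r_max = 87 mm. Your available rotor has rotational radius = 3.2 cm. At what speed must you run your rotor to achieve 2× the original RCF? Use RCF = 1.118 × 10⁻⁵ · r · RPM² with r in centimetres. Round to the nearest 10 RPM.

Original rotor: r = 87 mm = 8.7 cm
RCF_original = 1.118 × 10⁻⁵ × 8.7 × (8140)² = 1.118 × 10⁻⁵ × 8.7 × 66,259,600 ≈ 6,444.8 × g
Target RCF = 2 × 6,444.8 ≈ 12,889.6 × g
12,889.6 = 1.118 × 10⁻⁵ × 3.2 × N²
N² = 12,889.6 / (3.5776 × 10⁻⁵) = 360,286,225
N ≈ √360,286,225 ≈ 18,981.2

18980 RPM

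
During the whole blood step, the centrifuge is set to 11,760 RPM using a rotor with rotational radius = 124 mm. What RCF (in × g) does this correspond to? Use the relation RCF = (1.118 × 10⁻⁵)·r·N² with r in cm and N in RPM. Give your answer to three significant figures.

r = 124 mm = 12.4 cm
RCF = 1.118 × 10⁻⁵ × 12.4 × (11760)² = 1.118 × 10⁻⁵ × 12.4 × 138,297,600 ≈ 19,172.5 × g

RCF ≈ 19200 × g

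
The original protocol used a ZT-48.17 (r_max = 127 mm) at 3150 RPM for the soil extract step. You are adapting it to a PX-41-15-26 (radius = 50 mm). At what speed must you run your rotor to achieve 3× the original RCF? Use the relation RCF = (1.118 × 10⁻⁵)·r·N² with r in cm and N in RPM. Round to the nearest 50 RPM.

Original rotor: r = 127 mm = 12.7 cm
RCF_original = 1.118 × 10⁻⁵ × 12.7 × (3150)² = 1.118 × 10⁻⁵ × 12.7 × 9,922,500 ≈ 1,408.9 × g
Target RCF = 3 × 1,408.9 ≈ 4,226.7 × g
Your rotor: r = 50 mm = 5.0 cm
4,226.7 = 1.118 × 10⁻⁵ × 5 × N²
N² = 4,226.7 / (5.59 × 10⁻⁵) = 75,611,807
N ≈ √75,611,807 ≈ 8,695.5

8700 RPM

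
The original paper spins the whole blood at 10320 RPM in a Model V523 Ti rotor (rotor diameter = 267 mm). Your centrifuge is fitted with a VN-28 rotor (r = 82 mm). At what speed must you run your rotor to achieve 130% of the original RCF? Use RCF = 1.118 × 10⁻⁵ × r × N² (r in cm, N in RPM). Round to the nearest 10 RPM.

≈ 15010 RPM

Original rotor: r = 267 mm / 2 = 133.5 mm = 13.35 cm
RCF_original = 1.118 × 10⁻⁵ × 13.35 × (10320)² = 1.118 × 10⁻⁵ × 13.35 × 106,502,400 ≈ 15,895.8 × g
Target RCF = 1.3 × 15,895.8 ≈ 20,664.5 × g
Your rotor: r = 82 mm = 8.2 cm
20,664.5 = 1.118 × 10⁻⁵ × 8.2 × N²
N² = 20,664.5 / (9.1676 × 10⁻⁵) = 225,407,958
N ≈ √225,407,958 ≈ 15,013.6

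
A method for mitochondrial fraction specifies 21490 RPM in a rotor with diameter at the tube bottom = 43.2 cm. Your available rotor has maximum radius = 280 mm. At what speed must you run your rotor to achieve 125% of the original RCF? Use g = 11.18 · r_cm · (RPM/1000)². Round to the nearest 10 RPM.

21100 RPM

Original rotor: r = 43.2 / 2 = 21.6 cm
RCF_original = 11.18 × 21.6 × (21.49)² = 11.18 × 21.6 × 461.8201 ≈ 111,524 × g
Target RCF = 1.25 × 111,524 ≈ 139,405 × g
Your rotor: r = 280 mm = 28.0 cm
139,405 = 11.18 × 28 × (N/1000)²
(N/1000)² = 139,405 / 313.04 = 445.3265
N = 1000 × √445.3265 ≈ 21,102.8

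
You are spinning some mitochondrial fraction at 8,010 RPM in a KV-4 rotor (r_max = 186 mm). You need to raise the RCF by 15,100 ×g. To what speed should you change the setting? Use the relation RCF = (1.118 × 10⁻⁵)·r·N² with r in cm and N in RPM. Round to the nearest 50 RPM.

11700 RPM

r = 186 mm = 18.6 cm
Current RCF = 1.118 × 10⁻⁵ × 18.6 × (8010)² = 1.118 × 10⁻⁵ × 18.6 × 64,160,100 ≈ 13,342 × g
Target RCF = 13,342 + 15,100 = 28,442 × g
N² = 28,442 / (20.7948 × 10⁻⁵) = 136,774,578
N ≈ √136,774,578 ≈ 11,695.1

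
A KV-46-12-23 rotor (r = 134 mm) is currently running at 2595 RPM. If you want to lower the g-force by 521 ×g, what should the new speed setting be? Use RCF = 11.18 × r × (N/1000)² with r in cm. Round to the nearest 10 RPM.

1800 RPM

r = 134 mm = 13.4 cm
Current RCF = 11.18 × 13.4 × (2.595)² = 11.18 × 13.4 × 6.734025 ≈ 1,008.8 × g
Target RCF = 1,008.8 − 521 = 487.8 × g
(N/1000)² = 487.8 / 149.812 = 3.256081
N = 1000 × √3.256081 ≈ 1,804.5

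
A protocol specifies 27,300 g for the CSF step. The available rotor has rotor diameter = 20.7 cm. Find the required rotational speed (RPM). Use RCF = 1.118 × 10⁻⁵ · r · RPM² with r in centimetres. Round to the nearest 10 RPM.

r = 20.7 / 2 = 10.35 cm
RCF = 1.118 × 10⁻⁵ × r × N²
27,300 = 1.118 × 10⁻⁵ × 10.35 × N²
N² = 27,300 / (11.5713 × 10⁻⁵) = 235,928,547
N ≈ √235,928,547 ≈ 15,360.0

15360 RPM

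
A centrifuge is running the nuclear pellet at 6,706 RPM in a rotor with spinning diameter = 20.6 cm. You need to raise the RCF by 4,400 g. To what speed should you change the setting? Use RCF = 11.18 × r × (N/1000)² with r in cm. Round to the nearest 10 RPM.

r = 20.6 / 2 = 10.3 cm
Current RCF = 11.18 × 10.3 × (6.706)² = 11.18 × 10.3 × 44.970436 ≈ 5,178.5 × g
Target RCF = 5,178.5 + 4,400 = 9,578.5 × g
(N/1000)² = 9,578.5 / 115.154 = 83.17992
N = 1000 × √83.17992 ≈ 9,120.3

9120 RPM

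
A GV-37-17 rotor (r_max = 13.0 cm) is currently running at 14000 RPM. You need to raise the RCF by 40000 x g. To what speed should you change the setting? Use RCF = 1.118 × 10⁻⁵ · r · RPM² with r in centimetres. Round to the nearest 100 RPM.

21700 RPM

Current RCF = 1.118 × 10⁻⁵ × 13 × (14000)² = 1.118 × 10⁻⁵ × 13 × 196,000,000 ≈ 28,486.6 × g
Target RCF = 28,486.6 + 40,000 = 68,486.6 × g
N² = 68,486.6 / (14.534 × 10⁻⁵) = 471,216,458
N ≈ √471,216,458 ≈ 21,707.5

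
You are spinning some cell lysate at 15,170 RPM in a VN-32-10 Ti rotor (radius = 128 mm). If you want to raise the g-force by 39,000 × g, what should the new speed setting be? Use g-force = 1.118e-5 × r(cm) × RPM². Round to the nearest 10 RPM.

r = 128 mm = 12.8 cm
Current RCF = 1.118 × 10⁻⁵ × 12.8 × (15170)² = 1.118 × 10⁻⁵ × 12.8 × 230,128,900 ≈ 32,932.4 × g
Target RCF = 32,932.4 + 39,000 = 71,932.4 × g
N² = 71,932.4 / (14.3104 × 10⁻⁵) = 502,658,207
N ≈ √502,658,207 ≈ 22,420.0

22420 RPM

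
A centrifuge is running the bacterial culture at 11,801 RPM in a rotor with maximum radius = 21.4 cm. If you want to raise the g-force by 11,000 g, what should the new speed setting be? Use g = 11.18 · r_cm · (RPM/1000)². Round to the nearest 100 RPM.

Current RCF = 11.18 × 21.4 × (11.801)² = 11.18 × 21.4 × 139.263601 ≈ 33,319.1 × g
Target RCF = 33,319.1 + 11,000 = 44,319.1 × g
(N/1000)² = 44,319.1 / 239.252 = 185.2402
N = 1000 × √185.2402 ≈ 13,610.3

13600 RPM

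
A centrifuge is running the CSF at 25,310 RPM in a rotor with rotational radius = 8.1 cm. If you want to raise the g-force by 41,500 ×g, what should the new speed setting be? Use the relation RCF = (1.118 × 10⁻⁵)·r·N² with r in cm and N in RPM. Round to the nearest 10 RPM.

33150 RPM

Current RCF = 1.118 × 10⁻⁵ × 8.1 × (25310)² = 1.118 × 10⁻⁵ × 8.1 × 640,596,100 ≈ 58,011.1 × g
Target RCF = 58,011.1 + 41,500 = 99,511.1 × g
N² = 99,511.1 / (9.0558 × 10⁻⁵) = 1,098,865,920
N ≈ √1,098,865,920 ≈ 33,149.1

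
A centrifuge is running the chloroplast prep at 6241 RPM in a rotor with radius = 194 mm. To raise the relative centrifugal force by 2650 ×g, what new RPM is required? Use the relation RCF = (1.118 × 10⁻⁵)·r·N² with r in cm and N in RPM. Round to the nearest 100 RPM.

r = 194 mm = 19.4 cm
Current RCF = 1.118 × 10⁻⁵ × 19.4 × (6241)² = 1.118 × 10⁻⁵ × 19.4 × 38,950,081 ≈ 8,448 × g
Target RCF = 8,448 + 2,650 = 11,098 × g
N² = 11,098 / (21.6892 × 10⁻⁵) = 51,168,323
N ≈ √51,168,323 ≈ 7,153.2

≈ 7200 RPM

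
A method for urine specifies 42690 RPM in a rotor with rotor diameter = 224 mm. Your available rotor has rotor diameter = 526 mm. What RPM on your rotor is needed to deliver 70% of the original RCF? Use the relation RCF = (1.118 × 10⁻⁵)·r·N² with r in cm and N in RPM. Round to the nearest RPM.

Original rotor: r = 224 mm / 2 = 112 mm = 11.2 cm
RCF = 1.118 × 10⁻⁵ × r × N²
RCF_original = 1.118 × 10⁻⁵ × 11.2 × (42690)² = 1.118 × 10⁻⁵ × 11.2 × 1,822,436,100 ≈ 228,198.2 × g
Target RCF = 0.7 × 228,198.2 ≈ 159,738.7 × g
Your rotor: r = 526 mm / 2 = 263 mm = 26.3 cm
159,738.7 = 1.118 × 10⁻⁵ × 26.3 × N²
N² = 159,738.7 / (29.4034 × 10⁻⁵) = 543,266,085
N ≈ √543,266,085 ≈ 23,308.1

≈ 23308 RPM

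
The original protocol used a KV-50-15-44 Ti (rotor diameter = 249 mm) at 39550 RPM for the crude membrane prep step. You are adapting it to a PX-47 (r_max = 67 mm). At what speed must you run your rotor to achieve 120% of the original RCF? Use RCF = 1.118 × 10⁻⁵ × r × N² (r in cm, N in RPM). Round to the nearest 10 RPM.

≈ 59060 RPM

Original rotor: r = 249 mm / 2 = 124.5 mm = 12.45 cm
RCF = 1.118 × 10⁻⁵ × r × N²
RCF_original = 1.118 × 10⁻⁵ × 12.45 × (39550)² = 1.118 × 10⁻⁵ × 12.45 × 1,564,202,500 ≈ 217,722.9 × g
Target RCF = 1.2 × 217,722.9 ≈ 261,267.5 × g
Your rotor: r = 67 mm = 6.7 cm
261,267.5 = 1.118 × 10⁻⁵ × 6.7 × N²
N² = 261,267.5 / (7.4906 × 10⁻⁵) = 3,487,938,216
N ≈ √3,487,938,216 ≈ 59,058.8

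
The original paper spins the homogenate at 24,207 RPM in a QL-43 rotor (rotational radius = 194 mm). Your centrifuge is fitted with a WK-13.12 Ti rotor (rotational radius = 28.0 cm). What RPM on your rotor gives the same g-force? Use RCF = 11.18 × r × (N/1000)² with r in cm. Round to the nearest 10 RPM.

Original rotor: r = 194 mm = 19.4 cm
RCF_original = 11.18 × 19.4 × (24.207)² = 11.18 × 19.4 × 585.978849 ≈ 127,094.1 × g
127,094.1 = 11.18 × 28 × (N/1000)²
(N/1000)² = 127,094.1 / 313.04 = 405.9996
N = 1000 × √405.9996 ≈ 20,149.4

20150 RPM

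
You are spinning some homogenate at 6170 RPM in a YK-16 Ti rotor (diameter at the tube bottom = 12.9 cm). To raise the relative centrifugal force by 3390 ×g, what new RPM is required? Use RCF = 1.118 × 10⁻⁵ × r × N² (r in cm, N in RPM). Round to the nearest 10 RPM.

r = 12.9 / 2 = 6.45 cm
Current RCF = 1.118 × 10⁻⁵ × 6.45 × (6170)² = 1.118 × 10⁻⁵ × 6.45 × 38,068,900 ≈ 2,745.2 × g
Target RCF = 2,745.2 + 3,390 = 6,135.2 × g
N² = 6,135.2 / (7.2111 × 10⁻⁵) = 85,079,946
N ≈ √85,079,946 ≈ 9,223.9

9220 RPM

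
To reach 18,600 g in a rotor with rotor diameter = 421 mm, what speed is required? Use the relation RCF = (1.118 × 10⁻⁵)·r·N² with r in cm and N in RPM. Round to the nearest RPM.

≈ 8890 RPM

r = 421 mm / 2 = 210.5 mm = 21.05 cm
18,600 = 1.118 × 10⁻⁵ × 21.05 × N²
N² = 18,600 / (23.5339 × 10⁻⁵) = 79,034,924
N ≈ √79,034,924 ≈ 8,890.2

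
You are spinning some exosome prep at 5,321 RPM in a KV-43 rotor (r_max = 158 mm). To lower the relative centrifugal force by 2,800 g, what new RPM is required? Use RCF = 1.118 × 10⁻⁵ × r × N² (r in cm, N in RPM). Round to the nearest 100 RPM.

≈ 3500 RPM

r = 158 mm = 15.8 cm
Current RCF = 1.118 × 10⁻⁵ × 15.8 × (5321)² = 1.118 × 10⁻⁵ × 15.8 × 28,313,041 ≈ 5,001.3 × g
Target RCF = 5,001.3 − 2,800 = 2,201.3 × g
N² = 2,201.3 / (17.6644 × 10⁻⁵) = 12,461,788
N ≈ √12,461,788 ≈ 3,530.1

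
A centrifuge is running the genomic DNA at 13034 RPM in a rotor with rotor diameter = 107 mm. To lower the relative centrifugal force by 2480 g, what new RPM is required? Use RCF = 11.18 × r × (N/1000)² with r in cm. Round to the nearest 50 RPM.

r = 107 mm / 2 = 53.5 mm = 5.35 cm
Current RCF = 11.18 × 5.35 × (13.034)² = 11.18 × 5.35 × 169.885156 ≈ 10,161.3 × g
Target RCF = 10,161.3 − 2,480 = 7,681.3 × g
(N/1000)² = 7,681.3 / 59.813 = 128.4219
N = 1000 × √128.4219 ≈ 11,332.3

≈ 11350 RPM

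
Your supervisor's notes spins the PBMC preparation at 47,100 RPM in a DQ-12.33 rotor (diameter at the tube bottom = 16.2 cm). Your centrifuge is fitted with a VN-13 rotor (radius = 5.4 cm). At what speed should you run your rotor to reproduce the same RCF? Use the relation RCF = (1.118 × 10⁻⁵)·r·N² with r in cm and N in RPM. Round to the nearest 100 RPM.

≈ 57700 RPM

Original rotor: r = 16.2 / 2 = 8.1 cm
RCF = 1.118 × 10⁻⁵ × r × N²
RCF_original = 1.118 × 10⁻⁵ × 8.1 × (47100)² = 1.118 × 10⁻⁵ × 8.1 × 2,218,410,000 ≈ 200,894.8 × g
200,894.8 = 1.118 × 10⁻⁵ × 5.4 × N²
N² = 200,894.8 / (6.0372 × 10⁻⁵) = 3,327,615,451
N ≈ √3,327,615,451 ≈ 57,685.5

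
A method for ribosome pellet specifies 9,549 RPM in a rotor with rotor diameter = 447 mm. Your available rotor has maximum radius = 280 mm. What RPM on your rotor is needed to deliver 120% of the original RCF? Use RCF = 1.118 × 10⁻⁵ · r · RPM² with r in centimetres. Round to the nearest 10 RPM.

9350 RPM

Original rotor: r = 447 mm / 2 = 223.5 mm = 22.35 cm
RCF_original = 1.118 × 10⁻⁵ × 22.35 × (9549)² = 1.118 × 10⁻⁵ × 22.35 × 91,183,401 ≈ 22,784.3 × g
Target RCF = 1.2 × 22,784.3 ≈ 27,341.2 × g
Your rotor: r = 280 mm = 28.0 cm
27,341.2 = 1.118 × 10⁻⁵ × 28 × N²
N² = 27,341.2 / (31.304 × 10⁻⁵) = 87,340,915
N ≈ √87,340,915 ≈ 9,345.6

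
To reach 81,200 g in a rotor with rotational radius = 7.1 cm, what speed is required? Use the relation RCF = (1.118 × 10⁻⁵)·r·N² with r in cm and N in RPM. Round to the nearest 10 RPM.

N ≈ 31980 RPM

81,200 = 1.118 × 10⁻⁵ × 7.1 × N²
N² = 81,200 / (7.9378 × 10⁻⁵) = 1,022,953,463
N ≈ √1,022,953,463 ≈ 31,983.6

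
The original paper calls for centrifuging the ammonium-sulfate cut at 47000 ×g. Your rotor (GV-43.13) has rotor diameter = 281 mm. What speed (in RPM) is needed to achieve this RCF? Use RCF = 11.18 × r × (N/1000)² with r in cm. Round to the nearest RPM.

≈ 17298 RPM

r = 281 mm / 2 = 140.5 mm = 14.05 cm
47,000 = 11.18 × 14.05 × (N/1000)²
(N/1000)² = 47,000 / 157.079 = 299.2125
N = 1000 × √299.2125 ≈ 17,297.8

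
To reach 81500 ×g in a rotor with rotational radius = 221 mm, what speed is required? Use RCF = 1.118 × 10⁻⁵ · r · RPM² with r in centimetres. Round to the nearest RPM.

r = 221 mm = 22.1 cm
RCF = 1.118 × 10⁻⁵ × r × N²
81,500 = 1.118 × 10⁻⁵ × 22.1 × N²
N² = 81,500 / (24.7078 × 10⁻⁵) = 329,855,349
N ≈ √329,855,349 ≈ 18,161.9

≈ 18162 RPM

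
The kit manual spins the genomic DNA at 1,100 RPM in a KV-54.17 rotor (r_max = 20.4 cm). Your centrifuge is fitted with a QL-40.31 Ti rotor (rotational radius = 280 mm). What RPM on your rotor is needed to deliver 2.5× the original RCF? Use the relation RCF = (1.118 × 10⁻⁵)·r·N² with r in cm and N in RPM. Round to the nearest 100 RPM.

RCF_original = 1.118 × 10⁻⁵ × 20.4 × (1100)² = 1.118 × 10⁻⁵ × 20.4 × 1,210,000 ≈ 276 × g
Target RCF = 2.5 × 276 ≈ 690 × g
Your rotor: r = 280 mm = 28.0 cm
690 = 1.118 × 10⁻⁵ × 28 × N²
N² = 690 / (31.304 × 10⁻⁵) = 2,204,191
N ≈ √2,204,191 ≈ 1,484.7

1500 RPM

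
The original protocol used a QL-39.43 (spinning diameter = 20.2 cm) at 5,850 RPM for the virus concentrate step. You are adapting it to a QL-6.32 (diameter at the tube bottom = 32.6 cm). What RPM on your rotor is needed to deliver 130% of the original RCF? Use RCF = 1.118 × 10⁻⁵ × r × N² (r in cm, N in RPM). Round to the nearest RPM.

≈ 5250 RPM

Original rotor: r = 20.2 / 2 = 10.1 cm
RCF = 1.118 × 10⁻⁵ × r × N²
RCF_original = 1.118 × 10⁻⁵ × 10.1 × (5850)² = 1.118 × 10⁻⁵ × 10.1 × 34,222,500 ≈ 3,864.3 × g
Target RCF = 1.3 × 3,864.3 ≈ 5,023.6 × g
Your rotor: r = 32.6 / 2 = 16.3 cm
5,023.6 = 1.118 × 10⁻⁵ × 16.3 × N²
N² = 5,023.6 / (18.2234 × 10⁻⁵) = 27,566,755
N ≈ √27,566,755 ≈ 5,250.4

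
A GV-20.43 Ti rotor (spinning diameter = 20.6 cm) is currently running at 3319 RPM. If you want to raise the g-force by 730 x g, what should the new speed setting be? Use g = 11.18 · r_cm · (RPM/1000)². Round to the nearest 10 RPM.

N₂ ≈ 4170 RPM

r = 20.6 / 2 = 10.3 cm
Current RCF = 11.18 × 10.3 × (3.319)² = 11.18 × 10.3 × 11.015761 ≈ 1,268.5 × g
Target RCF = 1,268.5 + 730 = 1,998.5 × g
(N/1000)² = 1,998.5 / 115.154 = 17.35502
N = 1000 × √17.35502 ≈ 4,165.9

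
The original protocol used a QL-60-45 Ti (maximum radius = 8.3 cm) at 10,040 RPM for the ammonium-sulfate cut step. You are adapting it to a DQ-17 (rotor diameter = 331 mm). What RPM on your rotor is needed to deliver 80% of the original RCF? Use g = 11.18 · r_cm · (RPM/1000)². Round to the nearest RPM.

RCF_original = 11.18 × 8.3 × (10.04)² = 11.18 × 8.3 × 100.8016 ≈ 9,353.8 × g
Target RCF = 0.8 × 9,353.8 ≈ 7,483 × g
Your rotor: r = 331 mm / 2 = 165.5 mm = 16.55 cm
7,483 = 11.18 × 16.55 × (N/1000)²
(N/1000)² = 7,483 / 185.029 = 40.44231
N = 1000 × √40.44231 ≈ 6,359.4

≈ 6359 RPM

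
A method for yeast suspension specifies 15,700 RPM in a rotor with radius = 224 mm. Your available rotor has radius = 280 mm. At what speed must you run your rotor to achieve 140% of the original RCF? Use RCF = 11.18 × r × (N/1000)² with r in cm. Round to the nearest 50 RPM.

Original rotor: r = 224 mm = 22.4 cm
RCF_original = 11.18 × 22.4 × (15.7)² = 11.18 × 22.4 × 246.49 ≈ 61,729 × g
Target RCF = 1.4 × 61,729 ≈ 86,420.6 × g
Your rotor: r = 280 mm = 28.0 cm
86,420.6 = 11.18 × 28 × (N/1000)²
(N/1000)² = 86,420.6 / 313.04 = 276.0689
N = 1000 × √276.0689 ≈ 16,615.3

≈ 16600 RPM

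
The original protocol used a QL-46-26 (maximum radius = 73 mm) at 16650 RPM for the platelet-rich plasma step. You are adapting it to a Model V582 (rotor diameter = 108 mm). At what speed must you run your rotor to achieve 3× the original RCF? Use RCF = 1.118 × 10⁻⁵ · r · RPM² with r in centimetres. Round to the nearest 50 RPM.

≈ 33550 RPM

Original rotor: r = 73 mm = 7.3 cm
RCF = 1.118 × 10⁻⁵ × r × N²
RCF_original = 1.118 × 10⁻⁵ × 7.3 × (16650)² = 1.118 × 10⁻⁵ × 7.3 × 277,222,500 ≈ 22,625.2 × g
Target RCF = 3 × 22,625.2 ≈ 67,875.6 × g
Your rotor: r = 108 mm / 2 = 54 mm = 5.4 cm
67,875.6 = 1.118 × 10⁻⁵ × 5.4 × N²
N² = 67,875.6 / (6.0372 × 10⁻⁵) = 1,124,289,406
N ≈ √1,124,289,406 ≈ 33,530.4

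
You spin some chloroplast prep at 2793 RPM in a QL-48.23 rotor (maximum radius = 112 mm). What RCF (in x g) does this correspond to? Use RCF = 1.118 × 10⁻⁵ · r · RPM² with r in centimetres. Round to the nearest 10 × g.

r = 112 mm = 11.2 cm
RCF = 1.118 × 10⁻⁵ × 11.2 × (2793)² = 1.118 × 10⁻⁵ × 11.2 × 7,800,849 ≈ 976.8 × g

≈ 980 x g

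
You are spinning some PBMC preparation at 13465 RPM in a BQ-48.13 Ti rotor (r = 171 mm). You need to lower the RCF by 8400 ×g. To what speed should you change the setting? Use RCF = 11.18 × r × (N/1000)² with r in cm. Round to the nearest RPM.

N₂ ≈ 11720 RPM

r = 171 mm = 17.1 cm
Current RCF = 11.18 × 17.1 × (13.465)² = 11.18 × 17.1 × 181.306225 ≈ 34,661.8 × g
Target RCF = 34,661.8 − 8,400 = 26,261.8 × g
(N/1000)² = 26,261.8 / 191.178 = 137.3683
N = 1000 × √137.3683 ≈ 11,720.4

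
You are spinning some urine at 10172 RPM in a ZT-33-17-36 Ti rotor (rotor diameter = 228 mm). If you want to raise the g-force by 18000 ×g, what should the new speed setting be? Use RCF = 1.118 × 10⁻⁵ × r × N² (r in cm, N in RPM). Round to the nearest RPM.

≈ 15643 RPM

r = 228 mm / 2 = 114 mm = 11.4 cm
Current RCF = 1.118 × 10⁻⁵ × 11.4 × (10172)² = 1.118 × 10⁻⁵ × 11.4 × 103,469,584 ≈ 13,187.4 × g
Target RCF = 13,187.4 + 18,000 = 31,187.4 × g
N² = 31,187.4 / (12.7452 × 10⁻⁵) = 244,699,181
N ≈ √244,699,181 ≈ 15,642.9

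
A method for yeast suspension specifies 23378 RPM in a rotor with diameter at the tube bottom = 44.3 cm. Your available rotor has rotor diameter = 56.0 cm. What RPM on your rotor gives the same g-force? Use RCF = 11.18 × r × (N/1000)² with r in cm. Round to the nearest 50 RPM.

20800 RPM

Original rotor: r = 44.3 / 2 = 22.15 cm
RCF_original = 11.18 × 22.15 × (23.378)² = 11.18 × 22.15 × 546.530884 ≈ 135,341.3 × g
Your rotor: r = 56.0 / 2 = 28 cm
135,341.3 = 11.18 × 28 × (N/1000)²
(N/1000)² = 135,341.3 / 313.04 = 432.3451
N = 1000 × √432.3451 ≈ 20,792.9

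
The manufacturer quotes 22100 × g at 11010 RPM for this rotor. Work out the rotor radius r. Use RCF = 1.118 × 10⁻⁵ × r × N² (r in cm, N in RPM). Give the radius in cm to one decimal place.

r ≈ 16.3 cm

22100 = 1.118 × 10⁻⁵ × r × (11010)²
r = 22100 / (1.118 × 10⁻⁵ × 121,220,100) = 22100 / 1355.241 ≈ 16.307 cm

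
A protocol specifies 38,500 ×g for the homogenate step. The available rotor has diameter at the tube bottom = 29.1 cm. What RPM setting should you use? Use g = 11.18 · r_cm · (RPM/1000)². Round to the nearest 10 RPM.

≈ 15380 RPM

r = 29.1 / 2 = 14.55 cm
38,500 = 11.18 × 14.55 × (N/1000)²
(N/1000)² = 38,500 / 162.669 = 236.6769
N = 1000 × √236.6769 ≈ 15,384.3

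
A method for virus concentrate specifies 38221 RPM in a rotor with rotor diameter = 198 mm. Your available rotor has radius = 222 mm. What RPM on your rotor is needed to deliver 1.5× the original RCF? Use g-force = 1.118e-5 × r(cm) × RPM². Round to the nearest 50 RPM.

Original rotor: r = 198 mm / 2 = 99 mm = 9.9 cm
RCF_original = 1.118 × 10⁻⁵ × 9.9 × (38221)² = 1.118 × 10⁻⁵ × 9.9 × 1,460,844,841 ≈ 161,689.2 × g
Target RCF = 1.5 × 161,689.2 ≈ 242,533.8 × g
Your rotor: r = 222 mm = 22.2 cm
242,533.8 = 1.118 × 10⁻⁵ × 22.2 × N²
N² = 242,533.8 / (24.8196 × 10⁻⁵) = 977,186,578
N ≈ √977,186,578 ≈ 31,260.0

31250 RPM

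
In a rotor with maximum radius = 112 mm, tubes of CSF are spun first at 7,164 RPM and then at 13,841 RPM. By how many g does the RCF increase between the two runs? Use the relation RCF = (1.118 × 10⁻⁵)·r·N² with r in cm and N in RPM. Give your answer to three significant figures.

17600 g

r = 112 mm = 11.2 cm
RCF₁ = 1.118 × 10⁻⁵ × 11.2 × (7164)² = 1.118 × 10⁻⁵ × 11.2 × 51,322,896 ≈ 6,426.4 × g
RCF₂ = 1.118 × 10⁻⁵ × 11.2 × (13841)² = 1.118 × 10⁻⁵ × 11.2 × 191,573,281 ≈ 23,988 × g
Increase = 23,988 − 6,426.4 = 17,561.6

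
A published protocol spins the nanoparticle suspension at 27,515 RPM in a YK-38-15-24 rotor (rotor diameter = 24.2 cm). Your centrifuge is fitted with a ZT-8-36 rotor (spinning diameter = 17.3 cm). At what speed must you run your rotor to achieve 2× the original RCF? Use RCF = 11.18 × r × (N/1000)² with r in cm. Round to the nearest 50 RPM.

≈ 46000 RPM

Original rotor: r = 24.2 / 2 = 12.1 cm
RCF = 11.18 × r × (N/1000)²
RCF_original = 11.18 × 12.1 × (27.515)² = 11.18 × 12.1 × 757.075225 ≈ 102,415.6 × g
Target RCF = 2 × 102,415.6 ≈ 204,831.2 × g
Your rotor: r = 17.3 / 2 = 8.65 cm
204,831.2 = 11.18 × 8.65 × (N/1000)²
(N/1000)² = 204,831.2 / 96.707 = 2118.06
N = 1000 × √2118.06 ≈ 46,022.4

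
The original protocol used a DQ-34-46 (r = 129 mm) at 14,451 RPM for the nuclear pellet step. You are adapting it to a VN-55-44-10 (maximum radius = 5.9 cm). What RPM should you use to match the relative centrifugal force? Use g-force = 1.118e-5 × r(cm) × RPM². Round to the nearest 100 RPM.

Original rotor: r = 129 mm = 12.9 cm
RCF_original = 1.118 × 10⁻⁵ × 12.9 × (14451)² = 1.118 × 10⁻⁵ × 12.9 × 208,831,401 ≈ 30,118.1 × g
30,118.1 = 1.118 × 10⁻⁵ × 5.9 × N²
N² = 30,118.1 / (6.5962 × 10⁻⁵) = 456,597,738
N ≈ √456,597,738 ≈ 21,368.1

21400 RPM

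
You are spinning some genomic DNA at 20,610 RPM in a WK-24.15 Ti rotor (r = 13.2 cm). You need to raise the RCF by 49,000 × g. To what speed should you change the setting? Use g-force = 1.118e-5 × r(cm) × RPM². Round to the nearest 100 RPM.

≈ 27500 RPM

Current RCF = 1.118 × 10⁻⁵ × 13.2 × (20610)² = 1.118 × 10⁻⁵ × 13.2 × 424,772,100 ≈ 62,686.2 × g
Target RCF = 62,686.2 + 49,000 = 111,686.2 × g
N² = 111,686.2 / (14.7576 × 10⁻⁵) = 756,804,629
N ≈ √756,804,629 ≈ 27,510.1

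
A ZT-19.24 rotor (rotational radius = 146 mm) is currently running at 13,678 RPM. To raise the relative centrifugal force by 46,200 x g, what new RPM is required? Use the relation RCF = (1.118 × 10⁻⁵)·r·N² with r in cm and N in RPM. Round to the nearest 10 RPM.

r = 146 mm = 14.6 cm
Current RCF = 1.118 × 10⁻⁵ × 14.6 × (13678)² = 1.118 × 10⁻⁵ × 14.6 × 187,087,684 ≈ 30,537.9 × g
Target RCF = 30,537.9 + 46,200 = 76,737.9 × g
N² = 76,737.9 / (16.3228 × 10⁻⁵) = 470,127,062
N ≈ √470,127,062 ≈ 21,682.4

N₂ ≈ 21680 RPM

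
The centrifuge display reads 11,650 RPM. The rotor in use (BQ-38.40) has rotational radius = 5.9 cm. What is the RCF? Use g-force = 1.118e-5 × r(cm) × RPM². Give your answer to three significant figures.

RCF = 1.118 × 10⁻⁵ × 5.9 × (11650)² = 1.118 × 10⁻⁵ × 5.9 × 135,722,500 ≈ 8,952.5 × g

8950 x g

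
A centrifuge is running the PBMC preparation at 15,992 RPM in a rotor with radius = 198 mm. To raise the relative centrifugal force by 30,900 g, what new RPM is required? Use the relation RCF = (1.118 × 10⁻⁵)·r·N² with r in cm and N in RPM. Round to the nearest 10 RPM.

19880 RPM

r = 198 mm = 19.8 cm
Current RCF = 1.118 × 10⁻⁵ × 19.8 × (15992)² = 1.118 × 10⁻⁵ × 19.8 × 255,744,064 ≈ 56,612.5 × g
Target RCF = 56,612.5 + 30,900 = 87,512.5 × g
N² = 87,512.5 / (22.1364 × 10⁻⁵) = 395,333,026
N ≈ √395,333,026 ≈ 19,883.0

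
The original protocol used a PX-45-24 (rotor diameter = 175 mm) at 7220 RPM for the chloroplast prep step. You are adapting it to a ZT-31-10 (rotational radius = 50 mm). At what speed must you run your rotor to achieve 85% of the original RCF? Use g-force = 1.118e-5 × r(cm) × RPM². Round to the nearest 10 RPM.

8810 RPM

Original rotor: r = 175 mm / 2 = 87.5 mm = 8.75 cm
RCF_original = 1.118 × 10⁻⁵ × 8.75 × (7220)² = 1.118 × 10⁻⁵ × 8.75 × 52,128,400 ≈ 5,099.5 × g
Target RCF = 0.85 × 5,099.5 ≈ 4,334.6 × g
Your rotor: r = 50 mm = 5.0 cm
4,334.6 = 1.118 × 10⁻⁵ × 5 × N²
N² = 4,334.6 / (5.59 × 10⁻⁵) = 77,542,039
N ≈ √77,542,039 ≈ 8,805.8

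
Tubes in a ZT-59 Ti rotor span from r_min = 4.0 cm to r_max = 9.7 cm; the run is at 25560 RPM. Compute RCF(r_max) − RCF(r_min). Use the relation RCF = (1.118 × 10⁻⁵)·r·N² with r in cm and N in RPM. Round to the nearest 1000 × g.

RCF_max = 1.118 × 10⁻⁵ × 9.7 × (25560)² = 1.118 × 10⁻⁵ × 9.7 × 653,313,600 ≈ 70,849.2 × g
RCF_min = 1.118 × 10⁻⁵ × 4 × (25560)² = 1.118 × 10⁻⁵ × 4 × 653,313,600 ≈ 29,216.2 × g
ΔRCF = 70,849.2 − 29,216.2 = 41,633

ΔRCF ≈ 42000 g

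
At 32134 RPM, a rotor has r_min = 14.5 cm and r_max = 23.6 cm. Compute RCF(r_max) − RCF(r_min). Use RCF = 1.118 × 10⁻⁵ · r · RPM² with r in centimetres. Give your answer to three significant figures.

≈ 105000 g

ΔRCF = 1.118 × 10⁻⁵ × (r_max − r_min) × N² = 1.118 × 10⁻⁵ × 9.1 × 1,032,593,956 ≈ 105,054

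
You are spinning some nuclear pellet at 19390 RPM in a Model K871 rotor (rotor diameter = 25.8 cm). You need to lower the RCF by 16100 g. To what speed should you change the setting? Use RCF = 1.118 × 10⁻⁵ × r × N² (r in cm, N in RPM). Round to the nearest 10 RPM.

r = 25.8 / 2 = 12.9 cm
Current RCF = 1.118 × 10⁻⁵ × 12.9 × (19390)² = 1.118 × 10⁻⁵ × 12.9 × 375,972,100 ≈ 54,223.4 × g
Target RCF = 54,223.4 − 16,100 = 38,123.4 × g
N² = 38,123.4 / (14.4222 × 10⁻⁵) = 264,338,312
N ≈ √264,338,312 ≈ 16,258.5

16260 RPM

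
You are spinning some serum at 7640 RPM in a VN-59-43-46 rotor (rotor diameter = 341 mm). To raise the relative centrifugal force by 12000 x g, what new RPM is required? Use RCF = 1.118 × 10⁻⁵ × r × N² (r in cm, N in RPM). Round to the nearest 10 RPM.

r = 341 mm / 2 = 170.5 mm = 17.05 cm
Current RCF = 1.118 × 10⁻⁵ × 17.05 × (7640)² = 1.118 × 10⁻⁵ × 17.05 × 58,369,600 ≈ 11,126.4 × g
Target RCF = 11,126.4 + 12,000 = 23,126.4 × g
N² = 23,126.4 / (19.0619 × 10⁻⁵) = 121,322,638
N ≈ √121,322,638 ≈ 11,014.7

N₂ ≈ 11010 RPM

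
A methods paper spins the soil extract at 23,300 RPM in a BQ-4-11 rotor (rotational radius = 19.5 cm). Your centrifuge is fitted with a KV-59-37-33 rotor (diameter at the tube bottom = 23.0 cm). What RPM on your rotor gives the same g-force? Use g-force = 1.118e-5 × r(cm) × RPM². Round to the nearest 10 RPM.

RCF_original = 1.118 × 10⁻⁵ × 19.5 × (23300)² = 1.118 × 10⁻⁵ × 19.5 × 542,890,000 ≈ 118,355.4 × g
Your rotor: r = 23.0 / 2 = 11.5 cm
118,355.4 = 1.118 × 10⁻⁵ × 11.5 × N²
N² = 118,355.4 / (12.857 × 10⁻⁵) = 920,552,228
N ≈ √920,552,228 ≈ 30,340.6

≈ 30340 RPM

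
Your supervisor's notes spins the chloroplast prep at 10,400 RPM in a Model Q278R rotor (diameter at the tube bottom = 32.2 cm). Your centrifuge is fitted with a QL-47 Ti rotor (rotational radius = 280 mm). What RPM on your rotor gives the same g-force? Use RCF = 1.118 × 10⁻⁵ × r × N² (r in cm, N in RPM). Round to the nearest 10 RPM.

Original rotor: r = 32.2 / 2 = 16.1 cm
RCF = 1.118 × 10⁻⁵ × r × N²
RCF_original = 1.118 × 10⁻⁵ × 16.1 × (10400)² = 1.118 × 10⁻⁵ × 16.1 × 108,160,000 ≈ 19,468.6 × g
Your rotor: r = 280 mm = 28.0 cm
19,468.6 = 1.118 × 10⁻⁵ × 28 × N²
N² = 19,468.6 / (31.304 × 10⁻⁵) = 62,192,052
N ≈ √62,192,052 ≈ 7,886.2

7890 RPM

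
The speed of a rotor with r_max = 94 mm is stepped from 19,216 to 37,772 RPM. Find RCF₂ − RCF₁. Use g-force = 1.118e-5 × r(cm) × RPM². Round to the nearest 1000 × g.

111000 x g

r = 94 mm = 9.4 cm
RCF₁ = 1.118 × 10⁻⁵ × 9.4 × (19216)² = 1.118 × 10⁻⁵ × 9.4 × 369,254,656 ≈ 38,805.7 × g
RCF₂ = 1.118 × 10⁻⁵ × 9.4 × (37772)² = 1.118 × 10⁻⁵ × 9.4 × 1,426,723,984 ≈ 149,937.3 × g
Increase = 149,937.3 − 38,805.7 = 111,131.6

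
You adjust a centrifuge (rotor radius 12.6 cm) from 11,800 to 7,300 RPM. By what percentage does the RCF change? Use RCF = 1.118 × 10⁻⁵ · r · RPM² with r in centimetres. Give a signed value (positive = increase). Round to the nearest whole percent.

-62%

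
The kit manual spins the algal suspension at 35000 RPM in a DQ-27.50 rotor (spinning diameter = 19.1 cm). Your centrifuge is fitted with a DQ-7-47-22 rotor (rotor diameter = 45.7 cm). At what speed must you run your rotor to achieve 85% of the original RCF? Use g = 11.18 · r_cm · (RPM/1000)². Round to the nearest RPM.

Original rotor: r = 19.1 / 2 = 9.55 cm
RCF_original = 11.18 × 9.55 × (35)² = 11.18 × 9.55 × 1,225 ≈ 130,792 × g
Target RCF = 0.85 × 130,792 ≈ 111,173.2 × g
Your rotor: r = 45.7 / 2 = 22.85 cm
111,173.2 = 11.18 × 22.85 × (N/1000)²
(N/1000)² = 111,173.2 / 255.463 = 435.1832
N = 1000 × √435.1832 ≈ 20,861.0

20861 RPM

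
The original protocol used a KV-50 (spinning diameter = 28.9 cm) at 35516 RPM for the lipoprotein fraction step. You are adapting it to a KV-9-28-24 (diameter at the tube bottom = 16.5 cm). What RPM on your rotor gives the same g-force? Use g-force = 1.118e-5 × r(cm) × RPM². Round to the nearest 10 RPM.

≈ 47000 RPM

Original rotor: r = 28.9 / 2 = 14.45 cm
RCF_original = 1.118 × 10⁻⁵ × 14.45 × (35516)² = 1.118 × 10⁻⁵ × 14.45 × 1,261,386,256 ≈ 203,778.2 × g
Your rotor: r = 16.5 / 2 = 8.25 cm
203,778.2 = 1.118 × 10⁻⁵ × 8.25 × N²
N² = 203,778.2 / (9.2235 × 10⁻⁵) = 2,209,337,020
N ≈ √2,209,337,020 ≈ 47,003.6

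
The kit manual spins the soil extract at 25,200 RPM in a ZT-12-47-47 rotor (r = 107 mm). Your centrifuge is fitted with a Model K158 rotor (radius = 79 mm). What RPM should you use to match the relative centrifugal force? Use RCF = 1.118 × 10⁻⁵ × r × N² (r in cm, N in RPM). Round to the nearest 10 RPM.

Original rotor: r = 107 mm = 10.7 cm
RCF_original = 1.118 × 10⁻⁵ × 10.7 × (25200)² = 1.118 × 10⁻⁵ × 10.7 × 635,040,000 ≈ 75,967.3 × g
Your rotor: r = 79 mm = 7.9 cm
75,967.3 = 1.118 × 10⁻⁵ × 7.9 × N²
N² = 75,967.3 / (8.8322 × 10⁻⁵) = 860,117,525
N ≈ √860,117,525 ≈ 29,327.8

≈ 29330 RPM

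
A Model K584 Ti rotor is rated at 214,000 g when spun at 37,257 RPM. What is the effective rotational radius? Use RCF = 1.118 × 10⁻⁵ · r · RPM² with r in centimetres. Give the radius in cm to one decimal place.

r ≈ 13.8 cm

RCF = 1.118 × 10⁻⁵ × r × N²
214000 = 1.118 × 10⁻⁵ × r × (37257)²
r = 214000 / (1.118 × 10⁻⁵ × 1,388,084,049) = 214000 / 15518.78 ≈ 13.790 cm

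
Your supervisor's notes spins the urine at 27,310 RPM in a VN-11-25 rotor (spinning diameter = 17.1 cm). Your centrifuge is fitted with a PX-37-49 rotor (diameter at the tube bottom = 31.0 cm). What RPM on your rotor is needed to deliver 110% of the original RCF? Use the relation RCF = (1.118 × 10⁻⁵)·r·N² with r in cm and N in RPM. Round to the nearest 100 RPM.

Original rotor: r = 17.1 / 2 = 8.55 cm
RCF_original = 1.118 × 10⁻⁵ × 8.55 × (27310)² = 1.118 × 10⁻⁵ × 8.55 × 745,836,100 ≈ 71,293.7 × g
Target RCF = 1.1 × 71,293.7 ≈ 78,423.1 × g
Your rotor: r = 31.0 / 2 = 15.5 cm
78,423.1 = 1.118 × 10⁻⁵ × 15.5 × N²
N² = 78,423.1 / (17.329 × 10⁻⁵) = 452,554,100
N ≈ √452,554,100 ≈ 21,273.3

≈ 21300 RPM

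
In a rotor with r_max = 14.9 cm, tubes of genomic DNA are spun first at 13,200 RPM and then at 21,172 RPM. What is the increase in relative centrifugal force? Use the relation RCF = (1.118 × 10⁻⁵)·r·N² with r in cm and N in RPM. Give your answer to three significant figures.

45600 x g

RCF₁ = 1.118 × 10⁻⁵ × 14.9 × (13200)² = 1.118 × 10⁻⁵ × 14.9 × 174,240,000 ≈ 29,025.2 × g
RCF₂ = 1.118 × 10⁻⁵ × 14.9 × (21172)² = 1.118 × 10⁻⁵ × 14.9 × 448,253,584 ≈ 74,671 × g
Increase = 74,671 − 29,025.2 = 45,645.8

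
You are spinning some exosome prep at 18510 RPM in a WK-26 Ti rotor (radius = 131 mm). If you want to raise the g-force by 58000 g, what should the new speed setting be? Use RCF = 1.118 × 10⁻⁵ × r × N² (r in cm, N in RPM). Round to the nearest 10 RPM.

27180 RPM

r = 131 mm = 13.1 cm
Current RCF = 1.118 × 10⁻⁵ × 13.1 × (18510)² = 1.118 × 10⁻⁵ × 13.1 × 342,620,100 ≈ 50,179.5 × g
Target RCF = 50,179.5 + 58,000 = 108,179.5 × g
N² = 108,179.5 / (14.6458 × 10⁻⁵) = 738,638,381
N ≈ √738,638,381 ≈ 27,177.9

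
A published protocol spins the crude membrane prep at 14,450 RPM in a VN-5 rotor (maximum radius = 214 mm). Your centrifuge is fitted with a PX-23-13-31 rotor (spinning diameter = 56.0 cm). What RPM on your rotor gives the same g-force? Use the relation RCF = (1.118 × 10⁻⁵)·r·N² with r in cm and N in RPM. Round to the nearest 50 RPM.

Original rotor: r = 214 mm = 21.4 cm
RCF = 1.118 × 10⁻⁵ × r × N²
RCF_original = 1.118 × 10⁻⁵ × 21.4 × (14450)² = 1.118 × 10⁻⁵ × 21.4 × 208,802,500 ≈ 49,956.4 × g
Your rotor: r = 56.0 / 2 = 28 cm
49,956.4 = 1.118 × 10⁻⁵ × 28 × N²
N² = 49,956.4 / (31.304 × 10⁻⁵) = 159,584,718
N ≈ √159,584,718 ≈ 12,632.7

12650 RPM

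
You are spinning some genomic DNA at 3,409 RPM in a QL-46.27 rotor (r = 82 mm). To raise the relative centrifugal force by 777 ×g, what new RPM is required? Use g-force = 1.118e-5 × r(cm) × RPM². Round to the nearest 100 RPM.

N₂ ≈ 4500 RPM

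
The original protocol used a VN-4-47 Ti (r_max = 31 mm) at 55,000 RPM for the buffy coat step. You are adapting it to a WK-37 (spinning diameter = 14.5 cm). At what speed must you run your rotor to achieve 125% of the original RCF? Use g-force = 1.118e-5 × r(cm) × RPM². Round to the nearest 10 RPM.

40210 RPM

Original rotor: r = 31 mm = 3.1 cm
RCF_original = 1.118 × 10⁻⁵ × 3.1 × (55000)² = 1.118 × 10⁻⁵ × 3.1 × 3,025,000,000 ≈ 104,840.4 × g
Target RCF = 1.25 × 104,840.4 ≈ 131,050.5 × g
Your rotor: r = 14.5 / 2 = 7.25 cm
131,050.5 = 1.118 × 10⁻⁵ × 7.25 × N²
N² = 131,050.5 / (8.1055 × 10⁻⁵) = 1,616,809,574
N ≈ √1,616,809,574 ≈ 40,209.6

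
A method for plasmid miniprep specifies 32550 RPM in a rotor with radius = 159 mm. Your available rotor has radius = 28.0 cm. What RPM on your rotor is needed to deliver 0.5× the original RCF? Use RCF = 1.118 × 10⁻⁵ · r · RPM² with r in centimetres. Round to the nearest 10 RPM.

Original rotor: r = 159 mm = 15.9 cm
RCF = 1.118 × 10⁻⁵ × r × N²
RCF_original = 1.118 × 10⁻⁵ × 15.9 × (32550)² = 1.118 × 10⁻⁵ × 15.9 × 1,059,502,500 ≈ 188,339.3 × g
Target RCF = 0.5 × 188,339.3 ≈ 94,169.6 × g
94,169.6 = 1.118 × 10⁻⁵ × 28 × N²
N² = 94,169.6 / (31.304 × 10⁻⁵) = 300,822,898
N ≈ √300,822,898 ≈ 17,344.2

17340 RPM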